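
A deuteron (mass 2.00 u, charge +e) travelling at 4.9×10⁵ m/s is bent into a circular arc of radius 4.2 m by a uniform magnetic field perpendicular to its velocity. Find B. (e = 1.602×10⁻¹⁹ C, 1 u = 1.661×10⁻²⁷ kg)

From |q|vB = mv²/r, B = mv/(|q|r).
B = (3.322×10⁻²⁷)(4.9×10⁵)/((1.602×10⁻¹⁹)(4.2)) ≈ 2.4×10⁻³ T.

B ≈ 2.4×10⁻³ T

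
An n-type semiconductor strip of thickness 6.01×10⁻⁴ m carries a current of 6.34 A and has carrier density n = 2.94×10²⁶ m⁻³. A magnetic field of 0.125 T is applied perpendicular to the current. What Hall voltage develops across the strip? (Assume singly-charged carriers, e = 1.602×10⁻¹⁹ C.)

V_H ≈ 2.80×10⁻⁵ V

V_H = IB/(n e t).
V_H = (6.34)(0.125)/((2.94×10²⁶)(1.602×10⁻¹⁹)(6.01×10⁻⁴)) ≈ 2.80×10⁻⁵ V.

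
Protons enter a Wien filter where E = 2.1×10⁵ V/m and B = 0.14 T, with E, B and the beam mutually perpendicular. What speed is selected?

Zero net Lorentz force requires |qE| = |q v×B|, i.e. E = vB.
v = E/B = 2.1×10⁵/0.14 = 1.5×10⁶ m/s.

v = 1.5×10⁶ m/s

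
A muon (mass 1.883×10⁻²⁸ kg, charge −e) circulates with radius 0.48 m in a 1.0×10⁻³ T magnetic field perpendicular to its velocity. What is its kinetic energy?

KE ≈ 1.6×10⁻¹⁷ J

v = |q|Br/m, then KE = ½mv² = (qBr)²/(2m).
v = (1.602×10⁻¹⁹)(1.0×10⁻³)(0.48)/1.883×10⁻²⁸ ≈ 4.084×10⁵ m/s.
KE = ½(1.883×10⁻²⁸)(4.084×10⁵)² ≈ 1.6×10⁻¹⁷ J.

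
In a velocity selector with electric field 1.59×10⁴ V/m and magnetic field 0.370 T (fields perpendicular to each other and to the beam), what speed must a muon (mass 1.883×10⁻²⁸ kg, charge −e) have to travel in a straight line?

v = 4.30×10⁴ m/s

For undeflected motion the electric and magnetic forces balance: qE = qvB.
v = E/B = 1.59×10⁴/0.370 = 4.30×10⁴ m/s.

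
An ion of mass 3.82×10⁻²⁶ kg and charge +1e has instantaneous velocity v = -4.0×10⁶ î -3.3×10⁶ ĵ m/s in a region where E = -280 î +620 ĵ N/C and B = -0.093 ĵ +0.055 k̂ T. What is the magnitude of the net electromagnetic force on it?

|F| ≈ 7.52×10⁻¹⁴ N

v×B = (-1.82×10⁵, 2.20×10⁵, 3.72×10⁵) N/C.
E + v×B = (-1.82×10⁵, 2.21×10⁵, 3.72×10⁵) N/C.
F = q(E + v×B) = (1.602×10⁻¹⁹ C)·(-1.82×10⁵, 2.21×10⁵, 3.72×10⁵) = (-2.91×10⁻¹⁴, 3.53×10⁻¹⁴, 5.96×10⁻¹⁴) N.
|F| = 7.52×10⁻¹⁴ N.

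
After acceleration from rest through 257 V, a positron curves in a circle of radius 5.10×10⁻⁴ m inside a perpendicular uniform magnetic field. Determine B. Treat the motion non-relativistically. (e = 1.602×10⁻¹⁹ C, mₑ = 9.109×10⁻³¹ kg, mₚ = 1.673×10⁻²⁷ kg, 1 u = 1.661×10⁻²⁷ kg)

B ≈ 0.106 T

v = √(2|q|V/m) = √(2·1.602×10⁻¹⁹·257/9.109×10⁻³¹) ≈ 9.508×10⁶ m/s.
B = mv/(|q|r) = (9.109×10⁻³¹)(9.508×10⁶)/((1.602×10⁻¹⁹)(5.10×10⁻⁴)) ≈ 0.106 T.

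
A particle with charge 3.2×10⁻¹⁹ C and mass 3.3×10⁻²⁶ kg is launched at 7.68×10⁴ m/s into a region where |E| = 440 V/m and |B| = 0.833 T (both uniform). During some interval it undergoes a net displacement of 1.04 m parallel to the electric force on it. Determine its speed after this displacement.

B does no work; ΔKE = |q|E d.
½mv_f² = ½mv₀² + |q|Ed = ½(3.3×10⁻²⁶)(7.68×10⁴)² + (3.2×10⁻¹⁹)(440)(1.04) ≈ 9.732×10⁻¹⁷ J + 1.464×10⁻¹⁶ J ≈ 2.438×10⁻¹⁶ J.
v_f = √(2·2.438×10⁻¹⁶/3.3×10⁻²⁶) ≈ 1.22×10⁵ m/s.

v_f ≈ 1.22×10⁵ m/s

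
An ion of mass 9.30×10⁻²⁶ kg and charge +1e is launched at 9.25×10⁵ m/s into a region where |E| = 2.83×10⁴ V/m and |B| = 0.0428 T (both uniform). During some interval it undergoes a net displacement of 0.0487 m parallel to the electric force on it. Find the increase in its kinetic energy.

ΔKE ≈ 2.21×10⁻¹⁶ J

The magnetic force is always ⟂ v and does no work; only the electric force changes KE.
ΔKE = F_E · d = |q|E d = (1.602×10⁻¹⁹)(2.83×10⁴)(0.0487) ≈ 2.21×10⁻¹⁶ J.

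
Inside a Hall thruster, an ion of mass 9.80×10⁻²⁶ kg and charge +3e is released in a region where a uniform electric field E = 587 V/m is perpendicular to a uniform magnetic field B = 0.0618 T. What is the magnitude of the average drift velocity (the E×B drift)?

v_d ≈ 9500 m/s

The steady drift has the magnetic force balancing the electric force, so v_d = E/B.
v_d = 587/0.0618 = 9500 m/s.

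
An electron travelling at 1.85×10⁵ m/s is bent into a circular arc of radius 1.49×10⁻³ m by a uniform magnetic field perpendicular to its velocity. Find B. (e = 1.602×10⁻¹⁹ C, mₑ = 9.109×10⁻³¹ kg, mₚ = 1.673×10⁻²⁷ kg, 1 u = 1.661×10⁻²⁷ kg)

B ≈ 7.06×10⁻⁴ T

From |q|vB = mv²/r, B = mv/(|q|r).
B = (9.109×10⁻³¹)(1.85×10⁵)/((1.602×10⁻¹⁹)(1.49×10⁻³)) ≈ 7.06×10⁻⁴ T.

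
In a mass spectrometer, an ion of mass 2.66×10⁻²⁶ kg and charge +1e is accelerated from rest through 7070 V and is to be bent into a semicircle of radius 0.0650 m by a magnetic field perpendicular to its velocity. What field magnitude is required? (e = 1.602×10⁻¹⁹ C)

v = √(2|q|V/m) = √(2·1.602×10⁻¹⁹·7070/2.66×10⁻²⁶) ≈ 2.918×10⁵ m/s.
B = mv/(|q|r) = (2.66×10⁻²⁶)(2.918×10⁵)/((1.602×10⁻¹⁹)(0.0650)) ≈ 0.745 T.

B ≈ 0.745 T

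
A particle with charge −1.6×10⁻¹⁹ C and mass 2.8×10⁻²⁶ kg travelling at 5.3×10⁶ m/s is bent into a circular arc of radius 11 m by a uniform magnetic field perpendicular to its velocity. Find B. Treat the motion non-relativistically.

B ≈ 0.084 T

From |q|vB = mv²/r, B = mv/(|q|r).
B = (2.8×10⁻²⁶)(5.3×10⁶)/((1.6×10⁻¹⁹)(11)) ≈ 0.084 T.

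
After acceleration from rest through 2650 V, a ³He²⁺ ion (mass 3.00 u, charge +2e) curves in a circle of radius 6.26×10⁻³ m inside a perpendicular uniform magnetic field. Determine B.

v = √(2|q|V/m) = √(2·3.204×10⁻¹⁹·2650/4.983×10⁻²⁷) ≈ 5.838×10⁵ m/s.
B = mv/(|q|r) = (4.983×10⁻²⁷)(5.838×10⁵)/((3.204×10⁻¹⁹)(6.26×10⁻³)) ≈ 1.45 T.

B ≈ 1.45 T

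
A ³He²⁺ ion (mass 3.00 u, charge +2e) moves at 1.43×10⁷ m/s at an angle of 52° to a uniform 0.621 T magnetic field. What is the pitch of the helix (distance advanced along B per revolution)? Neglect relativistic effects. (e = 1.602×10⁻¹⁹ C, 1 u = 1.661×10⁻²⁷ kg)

v∥ = v cosθ = 1.43×10⁷·cos52° ≈ 8.804×10⁶ m/s.
T = 2πm/(|q|B) = 2π(4.983×10⁻²⁷)/((3.204×10⁻¹⁹)(0.621)) ≈ 1.574×10⁻⁷ s.
pitch = v∥ T = (8.804×10⁶)(1.574×10⁻⁷) ≈ 1.39 m.

p ≈ 1.39 m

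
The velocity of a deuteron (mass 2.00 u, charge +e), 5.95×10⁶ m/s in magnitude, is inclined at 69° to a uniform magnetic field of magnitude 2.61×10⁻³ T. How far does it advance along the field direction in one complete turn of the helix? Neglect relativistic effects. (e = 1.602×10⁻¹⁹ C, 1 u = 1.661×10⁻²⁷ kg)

v∥ = v cosθ = 5.95×10⁶·cos69° ≈ 2.132×10⁶ m/s.
T = 2πm/(|q|B) = 2π(3.322×10⁻²⁷)/((1.602×10⁻¹⁹)(2.61×10⁻³)) ≈ 4.992×10⁻⁵ s.
pitch = v∥ T = (2.132×10⁶)(4.992×10⁻⁵) ≈ 106 m.

p ≈ 106 m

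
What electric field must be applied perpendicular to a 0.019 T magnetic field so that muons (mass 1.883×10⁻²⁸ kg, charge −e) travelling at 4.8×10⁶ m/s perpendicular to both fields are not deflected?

For straight-line motion qE = qvB, so E = vB.
E = 4.8×10⁶ × 0.019 = 9.1×10⁴ V/m.

E = 9.1×10⁴ V/m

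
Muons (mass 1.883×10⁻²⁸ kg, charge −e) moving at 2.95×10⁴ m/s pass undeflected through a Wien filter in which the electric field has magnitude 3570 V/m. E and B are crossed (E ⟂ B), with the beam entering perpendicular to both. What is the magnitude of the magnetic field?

Balance of forces in the selector: qE = qvB ⇒ B = E/v.
B = 3570/2.95×10⁴ = 0.121 T.

B = 0.121 T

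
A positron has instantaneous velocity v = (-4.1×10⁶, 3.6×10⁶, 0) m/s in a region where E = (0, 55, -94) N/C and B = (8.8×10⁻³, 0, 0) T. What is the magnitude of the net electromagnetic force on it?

v×B = (0, 0, -3.17×10⁴) N/C.
E + v×B = (0, 55.0, -3.18×10⁴) N/C.
F = q(E + v×B) = (1.602×10⁻¹⁹ C)·(0, 55.0, -3.18×10⁴) = (0, 8.81×10⁻¹⁸, -5.09×10⁻¹⁵) N.
|F| = 5.09×10⁻¹⁵ N.

|F| ≈ 5.09×10⁻¹⁵ N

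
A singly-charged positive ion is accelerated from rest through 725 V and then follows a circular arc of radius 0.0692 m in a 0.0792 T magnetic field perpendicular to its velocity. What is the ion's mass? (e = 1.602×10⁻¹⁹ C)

m ≈ 3.32×10⁻²⁷ kg

Combine |q|V = ½mv² and r = mv/(|q|B): eliminate v to get m = qB²r²/(2V).
m = (1.602×10⁻¹⁹)(0.0792)²(0.0692)²/(2·725) ≈ 3.32×10⁻²⁷ kg.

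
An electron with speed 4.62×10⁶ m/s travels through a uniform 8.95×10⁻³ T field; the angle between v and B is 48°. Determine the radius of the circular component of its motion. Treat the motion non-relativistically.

v⊥ = v sinθ = 4.62×10⁶·sin48° ≈ 3.433×10⁶ m/s.
r = m v⊥/(|q|B) = (9.109×10⁻³¹)(3.433×10⁶)/((1.602×10⁻¹⁹)(8.95×10⁻³)) ≈ 2.18×10⁻³ m.

r ≈ 2.18×10⁻³ m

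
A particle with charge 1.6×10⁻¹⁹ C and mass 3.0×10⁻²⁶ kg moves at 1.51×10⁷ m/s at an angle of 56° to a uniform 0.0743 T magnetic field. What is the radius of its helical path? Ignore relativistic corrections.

v⊥ = v sinθ = 1.51×10⁷·sin56° ≈ 1.252×10⁷ m/s.
r = m v⊥/(|q|B) = (3.0×10⁻²⁶)(1.252×10⁷)/((1.6×10⁻¹⁹)(0.0743)) ≈ 31.6 m.

r ≈ 31.6 m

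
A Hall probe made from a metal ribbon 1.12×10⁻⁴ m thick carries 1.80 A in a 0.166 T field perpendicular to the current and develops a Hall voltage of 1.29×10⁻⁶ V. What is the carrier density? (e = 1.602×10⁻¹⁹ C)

From V_H = IB/(n e t), n = IB/(V_H e t).
n = (1.80)(0.166)/((1.29×10⁻⁶)(1.602×10⁻¹⁹)(1.12×10⁻⁴)) ≈ 1.29×10²⁸ m⁻³.

n ≈ 1.29×10²⁸ m⁻³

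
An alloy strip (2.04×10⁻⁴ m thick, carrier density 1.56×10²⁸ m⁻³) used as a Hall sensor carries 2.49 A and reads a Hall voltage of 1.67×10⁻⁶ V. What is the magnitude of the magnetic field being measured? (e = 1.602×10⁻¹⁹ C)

From V_H = IB/(n e t), B = V_H n e t / I.
B = (1.67×10⁻⁶)(1.56×10²⁸)(1.602×10⁻¹⁹)(2.04×10⁻⁴)/2.49 ≈ 0.342 T.

B ≈ 0.342 T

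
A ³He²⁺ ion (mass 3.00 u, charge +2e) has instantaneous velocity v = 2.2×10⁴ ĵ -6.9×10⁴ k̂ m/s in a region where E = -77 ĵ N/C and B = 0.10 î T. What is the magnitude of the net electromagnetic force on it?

v×B = (0, -6900, -2200) N/C.
E + v×B = (0, -6980, -2200) N/C.
F = q(E + v×B) = (3.204×10⁻¹⁹ C)·(0, -6980, -2200) = (0, -2.24×10⁻¹⁵, -7.05×10⁻¹⁶) N.
|F| = 2.34×10⁻¹⁵ N.

|F| ≈ 2.34×10⁻¹⁵ N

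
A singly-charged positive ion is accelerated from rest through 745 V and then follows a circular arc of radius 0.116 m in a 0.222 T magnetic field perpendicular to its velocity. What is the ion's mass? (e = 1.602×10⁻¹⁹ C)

m ≈ 7.13×10⁻²⁶ kg

Combine |q|V = ½mv² and r = mv/(|q|B): eliminate v to get m = qB²r²/(2V).
m = (1.602×10⁻¹⁹)(0.222)²(0.116)²/(2·745) ≈ 7.13×10⁻²⁶ kg.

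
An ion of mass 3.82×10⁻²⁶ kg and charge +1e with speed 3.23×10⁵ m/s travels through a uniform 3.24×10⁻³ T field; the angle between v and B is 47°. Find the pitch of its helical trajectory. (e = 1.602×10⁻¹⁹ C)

p ≈ 102 m

v∥ = v cosθ = 3.23×10⁵·cos47° ≈ 2.203×10⁵ m/s.
T = 2πm/(|q|B) = 2π(3.82×10⁻²⁶)/((1.602×10⁻¹⁹)(3.24×10⁻³)) ≈ 4.624×10⁻⁴ s.
pitch = v∥ T = (2.203×10⁵)(4.624×10⁻⁴) ≈ 102 m.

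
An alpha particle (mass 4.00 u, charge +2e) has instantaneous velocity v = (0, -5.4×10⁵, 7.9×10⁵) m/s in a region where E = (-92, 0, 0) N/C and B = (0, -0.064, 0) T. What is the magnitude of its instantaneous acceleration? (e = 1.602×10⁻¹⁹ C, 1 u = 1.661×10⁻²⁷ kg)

v×B = (5.06×10⁴, 0, 0) N/C.
E + v×B = (5.05×10⁴, 0, 0) N/C.
F = q(E + v×B) = (3.204×10⁻¹⁹ C)·(5.05×10⁴, 0, 0) = (1.62×10⁻¹⁴, 0, 0) N.
|a| = |F|/m = 1.617×10⁻¹⁴/6.644×10⁻²⁷ ≈ 2.43×10¹² m/s².

|a| ≈ 2.43×10¹² m/s²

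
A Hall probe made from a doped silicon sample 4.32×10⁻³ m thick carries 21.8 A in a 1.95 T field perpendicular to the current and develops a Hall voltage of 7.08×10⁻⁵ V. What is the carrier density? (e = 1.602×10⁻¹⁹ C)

n ≈ 8.68×10²⁶ m⁻³

From V_H = IB/(n e t), n = IB/(V_H e t).
n = (21.8)(1.95)/((7.08×10⁻⁵)(1.602×10⁻¹⁹)(4.32×10⁻³)) ≈ 8.68×10²⁶ m⁻³.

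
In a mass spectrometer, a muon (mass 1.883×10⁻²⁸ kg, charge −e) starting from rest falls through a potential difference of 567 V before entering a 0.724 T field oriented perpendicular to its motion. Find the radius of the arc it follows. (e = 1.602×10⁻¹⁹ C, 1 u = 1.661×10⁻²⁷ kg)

r ≈ 1.59×10⁻³ m

Acceleration: |q|V = ½mv² ⇒ v = √(2|q|V/m) = √(2·1.602×10⁻¹⁹·567/1.883×10⁻²⁸) ≈ 9.822×10⁵ m/s.
In the field: r = mv/(|q|B) = (1.883×10⁻²⁸)(9.822×10⁵)/((1.602×10⁻¹⁹)(0.724)) ≈ 1.59×10⁻³ m.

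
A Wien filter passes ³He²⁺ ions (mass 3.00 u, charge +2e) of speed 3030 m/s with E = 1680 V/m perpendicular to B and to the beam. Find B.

Balance of forces in the selector: qE = qvB ⇒ B = E/v.
B = 1680/3030 = 0.554 T.

B = 0.554 T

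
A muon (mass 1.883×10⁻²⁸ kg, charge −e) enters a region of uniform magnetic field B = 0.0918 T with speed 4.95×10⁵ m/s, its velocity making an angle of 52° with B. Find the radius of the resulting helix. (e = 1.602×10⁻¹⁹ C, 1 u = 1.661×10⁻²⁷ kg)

r ≈ 4.99×10⁻³ m

v⊥ = v sinθ = 4.95×10⁵·sin52° ≈ 3.901×10⁵ m/s.
r = m v⊥/(|q|B) = (1.883×10⁻²⁸)(3.901×10⁵)/((1.602×10⁻¹⁹)(0.0918)) ≈ 4.99×10⁻³ m.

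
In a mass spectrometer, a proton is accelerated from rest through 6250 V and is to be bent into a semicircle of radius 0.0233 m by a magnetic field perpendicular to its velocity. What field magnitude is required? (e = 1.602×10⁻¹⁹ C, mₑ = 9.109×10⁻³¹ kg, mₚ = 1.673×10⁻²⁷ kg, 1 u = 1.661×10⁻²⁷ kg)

B ≈ 0.490 T

v = √(2|q|V/m) = √(2·1.602×10⁻¹⁹·6250/1.673×10⁻²⁷) ≈ 1.094×10⁶ m/s.
B = mv/(|q|r) = (1.673×10⁻²⁷)(1.094×10⁶)/((1.602×10⁻¹⁹)(0.0233)) ≈ 0.490 T.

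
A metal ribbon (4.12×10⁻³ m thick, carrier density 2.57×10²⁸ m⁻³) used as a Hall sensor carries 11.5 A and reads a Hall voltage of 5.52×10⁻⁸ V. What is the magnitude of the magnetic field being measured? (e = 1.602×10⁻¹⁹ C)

From V_H = IB/(n e t), B = V_H n e t / I.
B = (5.52×10⁻⁸)(2.57×10²⁸)(1.602×10⁻¹⁹)(4.12×10⁻³)/11.5 ≈ 0.0814 T.

B ≈ 0.0814 T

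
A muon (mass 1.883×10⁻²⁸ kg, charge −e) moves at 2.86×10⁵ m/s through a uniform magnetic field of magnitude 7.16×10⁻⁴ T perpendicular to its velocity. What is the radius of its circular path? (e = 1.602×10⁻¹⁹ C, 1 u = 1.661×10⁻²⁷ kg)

r ≈ 0.470 m

The magnetic force provides the centripetal force: |q|vB = mv²/r.
r = mv/(|q|B) = (1.883×10⁻²⁸)(2.86×10⁵)/((1.602×10⁻¹⁹)(7.16×10⁻⁴)) ≈ 0.470 m.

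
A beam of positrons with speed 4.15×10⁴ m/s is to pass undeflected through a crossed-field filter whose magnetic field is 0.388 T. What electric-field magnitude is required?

For straight-line motion qE = qvB, so E = vB.
E = 4.15×10⁴ × 0.388 = 1.61×10⁴ V/m.

E = 1.61×10⁴ V/m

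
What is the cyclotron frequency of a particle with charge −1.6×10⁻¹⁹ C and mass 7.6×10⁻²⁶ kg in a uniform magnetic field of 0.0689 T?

f ≈ 2.31×10⁴ Hz

f = |q|B/(2πm).
f = (1.6×10⁻¹⁹)(0.0689)/(2π·7.6×10⁻²⁶) ≈ 2.31×10⁴ Hz.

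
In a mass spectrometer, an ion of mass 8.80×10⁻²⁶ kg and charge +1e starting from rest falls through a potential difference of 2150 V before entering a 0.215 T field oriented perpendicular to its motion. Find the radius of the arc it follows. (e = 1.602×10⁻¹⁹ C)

Acceleration: |q|V = ½mv² ⇒ v = √(2|q|V/m) = √(2·1.602×10⁻¹⁹·2150/8.80×10⁻²⁶) ≈ 8.848×10⁴ m/s.
In the field: r = mv/(|q|B) = (8.80×10⁻²⁶)(8.848×10⁴)/((1.602×10⁻¹⁹)(0.215)) ≈ 0.226 m.

r ≈ 0.226 m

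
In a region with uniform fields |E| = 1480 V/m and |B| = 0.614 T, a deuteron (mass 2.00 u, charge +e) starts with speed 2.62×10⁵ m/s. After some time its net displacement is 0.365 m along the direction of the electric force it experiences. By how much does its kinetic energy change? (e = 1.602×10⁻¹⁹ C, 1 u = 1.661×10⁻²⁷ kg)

ΔKE ≈ 8.65×10⁻¹⁷ J

The magnetic force is always ⟂ v and does no work; only the electric force changes KE.
ΔKE = F_E · d = |q|E d = (1.602×10⁻¹⁹)(1480)(0.365) ≈ 8.65×10⁻¹⁷ J.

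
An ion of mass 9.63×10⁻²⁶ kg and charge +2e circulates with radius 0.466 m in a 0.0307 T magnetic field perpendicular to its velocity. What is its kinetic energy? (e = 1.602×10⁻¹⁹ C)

KE ≈ 681 eV

v = |q|Br/m, then KE = ½mv² = (qBr)²/(2m).
v = (3.204×10⁻¹⁹)(0.0307)(0.466)/9.63×10⁻²⁶ ≈ 4.760×10⁴ m/s.
KE = ½(9.63×10⁻²⁶)(4.760×10⁴)² ≈ 1.09×10⁻¹⁶ J = 681 eV.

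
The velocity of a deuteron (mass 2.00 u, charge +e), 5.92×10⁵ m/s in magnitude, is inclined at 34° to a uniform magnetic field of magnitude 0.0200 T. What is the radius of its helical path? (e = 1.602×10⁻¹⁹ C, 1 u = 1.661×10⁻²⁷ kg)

r ≈ 0.343 m

v⊥ = v sinθ = 5.92×10⁵·sin34° ≈ 3.310×10⁵ m/s.
r = m v⊥/(|q|B) = (3.322×10⁻²⁷)(3.310×10⁵)/((1.602×10⁻¹⁹)(0.0200)) ≈ 0.343 m.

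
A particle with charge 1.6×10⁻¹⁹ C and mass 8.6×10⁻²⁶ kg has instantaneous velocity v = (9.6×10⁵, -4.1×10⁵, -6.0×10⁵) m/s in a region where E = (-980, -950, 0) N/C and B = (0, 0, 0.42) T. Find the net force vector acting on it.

v×B = (-1.72×10⁵, -4.03×10⁵, 0) N/C.
E + v×B = (-1.73×10⁵, -4.04×10⁵, 0) N/C.
F = q(E + v×B) = (1.6×10⁻¹⁹ C)·(-1.73×10⁵, -4.04×10⁵, 0) = (-2.77×10⁻¹⁴, -6.47×10⁻¹⁴, 0) N.

F ≈ (-2.77×10⁻¹⁴, -6.47×10⁻¹⁴, 0) N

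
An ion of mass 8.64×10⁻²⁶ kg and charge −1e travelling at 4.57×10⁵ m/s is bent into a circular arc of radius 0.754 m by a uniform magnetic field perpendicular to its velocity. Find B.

B ≈ 0.327 T

From |q|vB = mv²/r, B = mv/(|q|r).
B = (8.64×10⁻²⁶)(4.57×10⁵)/((1.602×10⁻¹⁹)(0.754)) ≈ 0.327 T.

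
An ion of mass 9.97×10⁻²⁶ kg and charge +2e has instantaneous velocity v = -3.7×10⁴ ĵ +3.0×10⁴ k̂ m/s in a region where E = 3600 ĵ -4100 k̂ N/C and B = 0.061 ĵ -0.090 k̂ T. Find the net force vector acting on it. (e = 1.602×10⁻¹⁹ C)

F ≈ (4.81×10⁻¹⁶, 1.15×10⁻¹⁵, -1.31×10⁻¹⁵) N

v×B = (1500, 0, 0) N/C.
E + v×B = (1500, 3600, -4100) N/C.
F = q(E + v×B) = (3.204×10⁻¹⁹ C)·(1500, 3600, -4100) = (4.81×10⁻¹⁶, 1.15×10⁻¹⁵, -1.31×10⁻¹⁵) N.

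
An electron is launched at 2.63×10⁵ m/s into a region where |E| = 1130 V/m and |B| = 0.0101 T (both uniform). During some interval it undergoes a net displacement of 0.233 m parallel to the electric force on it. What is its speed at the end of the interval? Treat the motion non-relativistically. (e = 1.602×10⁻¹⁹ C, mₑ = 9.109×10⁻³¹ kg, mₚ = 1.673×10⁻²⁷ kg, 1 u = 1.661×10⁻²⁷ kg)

B does no work; ΔKE = |q|E d.
½mv_f² = ½mv₀² + |q|Ed = ½(9.109×10⁻³¹)(2.63×10⁵)² + (1.602×10⁻¹⁹)(1130)(0.233) ≈ 3.150×10⁻²⁰ J + 4.218×10⁻¹⁷ J ≈ 4.221×10⁻¹⁷ J.
v_f = √(2·4.221×10⁻¹⁷/9.109×10⁻³¹) ≈ 9.63×10⁶ m/s.

v_f ≈ 9.63×10⁶ m/s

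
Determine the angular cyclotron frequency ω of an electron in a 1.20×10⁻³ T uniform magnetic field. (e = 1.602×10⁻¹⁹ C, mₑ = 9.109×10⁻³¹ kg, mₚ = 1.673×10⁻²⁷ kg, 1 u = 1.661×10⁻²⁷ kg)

ω = |q|B/m.
ω = (1.602×10⁻¹⁹)(1.20×10⁻³)/9.109×10⁻³¹ ≈ 2.11×10⁸ rad/s.

ω ≈ 2.11×10⁸ rad/s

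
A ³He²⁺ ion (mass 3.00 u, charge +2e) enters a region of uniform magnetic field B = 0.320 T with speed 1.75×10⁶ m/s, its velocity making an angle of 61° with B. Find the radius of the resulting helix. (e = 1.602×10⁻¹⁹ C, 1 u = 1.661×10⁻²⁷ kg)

r ≈ 0.0744 m

v⊥ = v sinθ = 1.75×10⁶·sin61° ≈ 1.531×10⁶ m/s.
r = m v⊥/(|q|B) = (4.983×10⁻²⁷)(1.531×10⁶)/((3.204×10⁻¹⁹)(0.320)) ≈ 0.0744 m.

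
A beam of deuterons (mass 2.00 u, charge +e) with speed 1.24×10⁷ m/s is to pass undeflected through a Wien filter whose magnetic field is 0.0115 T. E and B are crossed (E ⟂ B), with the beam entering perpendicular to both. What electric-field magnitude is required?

E = 1.43×10⁵ V/m

For straight-line motion qE = qvB, so E = vB.
E = 1.24×10⁷ × 0.0115 = 1.43×10⁵ V/m.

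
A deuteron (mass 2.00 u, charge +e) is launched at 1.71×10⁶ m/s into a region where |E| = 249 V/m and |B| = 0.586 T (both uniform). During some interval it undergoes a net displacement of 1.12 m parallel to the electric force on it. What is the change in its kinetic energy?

ΔKE ≈ 4.47×10⁻¹⁷ J

The magnetic force is always ⟂ v and does no work; only the electric force changes KE.
ΔKE = F_E · d = |q|E d = (1.602×10⁻¹⁹)(249)(1.12) ≈ 4.47×10⁻¹⁷ J.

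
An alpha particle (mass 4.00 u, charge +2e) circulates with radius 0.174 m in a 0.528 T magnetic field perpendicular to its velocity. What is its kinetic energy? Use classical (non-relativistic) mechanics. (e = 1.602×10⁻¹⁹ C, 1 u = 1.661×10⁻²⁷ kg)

v = |q|Br/m, then KE = ½mv² = (qBr)²/(2m).
v = (3.204×10⁻¹⁹)(0.528)(0.174)/6.644×10⁻²⁷ ≈ 4.430×10⁶ m/s.
KE = ½(6.644×10⁻²⁷)(4.430×10⁶)² ≈ 6.52×10⁻¹⁴ J.

KE ≈ 6.52×10⁻¹⁴ J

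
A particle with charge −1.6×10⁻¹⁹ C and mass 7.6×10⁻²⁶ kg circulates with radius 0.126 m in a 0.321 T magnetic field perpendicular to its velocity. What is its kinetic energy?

v = |q|Br/m, then KE = ½mv² = (qBr)²/(2m).
v = (1.6×10⁻¹⁹)(0.321)(0.126)/7.6×10⁻²⁶ ≈ 8.515×10⁴ m/s.
KE = ½(7.6×10⁻²⁶)(8.515×10⁴)² ≈ 2.76×10⁻¹⁶ J.

KE ≈ 2.76×10⁻¹⁶ J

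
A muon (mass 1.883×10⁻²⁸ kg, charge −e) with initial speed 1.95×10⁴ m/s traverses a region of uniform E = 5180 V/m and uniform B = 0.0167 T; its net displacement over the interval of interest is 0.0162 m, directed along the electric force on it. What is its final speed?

B does no work; ΔKE = |q|E d.
½mv_f² = ½mv₀² + |q|Ed = ½(1.883×10⁻²⁸)(1.95×10⁴)² + (1.602×10⁻¹⁹)(5180)(0.0162) ≈ 3.580×10⁻²⁰ J + 1.344×10⁻¹⁷ J ≈ 1.348×10⁻¹⁷ J.
v_f = √(2·1.348×10⁻¹⁷/1.883×10⁻²⁸) ≈ 3.78×10⁵ m/s.

v_f ≈ 3.78×10⁵ m/s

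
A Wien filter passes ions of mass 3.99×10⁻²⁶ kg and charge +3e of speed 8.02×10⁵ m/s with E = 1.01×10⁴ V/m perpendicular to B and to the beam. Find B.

B = 0.0126 T

Balance of forces in the selector: qE = qvB ⇒ B = E/v.
B = 1.01×10⁴/8.02×10⁵ = 0.0126 T.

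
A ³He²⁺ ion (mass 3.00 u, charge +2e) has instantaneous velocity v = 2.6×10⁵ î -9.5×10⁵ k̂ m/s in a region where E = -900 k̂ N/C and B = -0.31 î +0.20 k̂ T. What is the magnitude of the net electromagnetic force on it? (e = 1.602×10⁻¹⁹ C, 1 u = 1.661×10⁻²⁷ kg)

|F| ≈ 7.77×10⁻¹⁴ N

v×B = (0, 2.42×10⁵, 0) N/C.
E + v×B = (0, 2.42×10⁵, -900) N/C.
F = q(E + v×B) = (3.204×10⁻¹⁹ C)·(0, 2.42×10⁵, -900) = (0, 7.77×10⁻¹⁴, -2.88×10⁻¹⁶) N.
|F| = 7.77×10⁻¹⁴ N.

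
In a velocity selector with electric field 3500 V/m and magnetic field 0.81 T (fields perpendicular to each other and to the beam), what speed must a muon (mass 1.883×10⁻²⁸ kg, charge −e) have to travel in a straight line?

v = 4300 m/s

Straight-line motion ⇒ electric and magnetic forces cancel, so E = vB.
v = E/B = 3500/0.81 = 4300 m/s.
The result is independent of the particle's charge and mass.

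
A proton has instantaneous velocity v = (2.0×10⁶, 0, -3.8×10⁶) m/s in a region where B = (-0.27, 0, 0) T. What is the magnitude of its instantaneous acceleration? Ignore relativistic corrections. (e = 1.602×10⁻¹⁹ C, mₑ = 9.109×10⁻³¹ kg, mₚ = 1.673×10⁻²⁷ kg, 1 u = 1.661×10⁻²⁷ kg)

|a| ≈ 9.82×10¹³ m/s²

v×B = (0, 1.03×10⁶, 0) N/C.
F = q v×B = (1.602×10⁻¹⁹ C)·(0, 1.03×10⁶, 0) = (0, 1.64×10⁻¹³, 0) N.
|a| = |F|/m = 1.644×10⁻¹³/1.673×10⁻²⁷ ≈ 9.82×10¹³ m/s².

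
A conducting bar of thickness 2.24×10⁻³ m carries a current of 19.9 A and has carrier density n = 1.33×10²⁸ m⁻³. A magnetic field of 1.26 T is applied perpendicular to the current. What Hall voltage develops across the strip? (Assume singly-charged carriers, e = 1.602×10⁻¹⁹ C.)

V_H = IB/(n e t).
V_H = (19.9)(1.26)/((1.33×10²⁸)(1.602×10⁻¹⁹)(2.24×10⁻³)) ≈ 5.25×10⁻⁶ V.

V_H ≈ 5.25×10⁻⁶ V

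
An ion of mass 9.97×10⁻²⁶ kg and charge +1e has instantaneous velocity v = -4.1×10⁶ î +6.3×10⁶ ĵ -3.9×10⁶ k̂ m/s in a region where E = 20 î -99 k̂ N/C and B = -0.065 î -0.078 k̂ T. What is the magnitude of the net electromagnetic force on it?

v×B = (-4.91×10⁵, -6.63×10⁴, 4.10×10⁵) N/C.
E + v×B = (-4.91×10⁵, -6.63×10⁴, 4.09×10⁵) N/C.
F = q(E + v×B) = (1.602×10⁻¹⁹ C)·(-4.91×10⁵, -6.63×10⁴, 4.09×10⁵) = (-7.87×10⁻¹⁴, -1.06×10⁻¹⁴, 6.56×10⁻¹⁴) N.
|F| = 1.03×10⁻¹³ N.

|F| ≈ 1.03×10⁻¹³ N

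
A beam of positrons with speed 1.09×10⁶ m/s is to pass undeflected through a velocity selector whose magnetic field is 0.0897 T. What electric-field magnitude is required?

E = 9.78×10⁴ V/m

For straight-line motion qE = qvB, so E = vB.
E = 1.09×10⁶ × 0.0897 = 9.78×10⁴ V/m.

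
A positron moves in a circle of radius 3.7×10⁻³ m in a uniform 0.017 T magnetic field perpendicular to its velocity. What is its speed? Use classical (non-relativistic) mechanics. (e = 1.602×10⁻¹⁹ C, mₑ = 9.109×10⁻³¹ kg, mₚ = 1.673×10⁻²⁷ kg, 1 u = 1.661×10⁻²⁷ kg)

v ≈ 1.1×10⁷ m/s

From |q|vB = mv²/r, v = |q|Br/m.
v = (1.602×10⁻¹⁹)(0.017)(3.7×10⁻³)/9.109×10⁻³¹ ≈ 1.1×10⁷ m/s.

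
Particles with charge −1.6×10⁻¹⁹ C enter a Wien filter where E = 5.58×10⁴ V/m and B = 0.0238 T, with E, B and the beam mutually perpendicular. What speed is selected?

Zero net Lorentz force requires |qE| = |q v×B|, i.e. E = vB.
v = E/B = 5.58×10⁴/0.0238 = 2.34×10⁶ m/s.

v = 2.34×10⁶ m/s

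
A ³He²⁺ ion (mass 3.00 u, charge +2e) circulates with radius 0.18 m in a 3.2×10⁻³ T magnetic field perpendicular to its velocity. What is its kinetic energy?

v = |q|Br/m, then KE = ½mv² = (qBr)²/(2m).
v = (3.204×10⁻¹⁹)(3.2×10⁻³)(0.18)/4.983×10⁻²⁷ ≈ 3.704×10⁴ m/s.
KE = ½(4.983×10⁻²⁷)(3.704×10⁴)² ≈ 3.4×10⁻¹⁸ J.

KE ≈ 3.4×10⁻¹⁸ J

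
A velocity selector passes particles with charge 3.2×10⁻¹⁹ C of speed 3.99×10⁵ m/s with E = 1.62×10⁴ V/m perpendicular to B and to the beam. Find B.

B = 0.0406 T

Balance of forces in the selector: qE = qvB ⇒ B = E/v.
B = 1.62×10⁴/3.99×10⁵ = 0.0406 T.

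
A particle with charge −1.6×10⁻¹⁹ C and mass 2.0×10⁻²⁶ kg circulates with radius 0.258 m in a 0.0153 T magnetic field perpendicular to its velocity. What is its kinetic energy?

v = |q|Br/m, then KE = ½mv² = (qBr)²/(2m).
v = (1.6×10⁻¹⁹)(0.0153)(0.258)/2.0×10⁻²⁶ ≈ 3.158×10⁴ m/s.
KE = ½(2.0×10⁻²⁶)(3.158×10⁴)² ≈ 9.97×10⁻¹⁸ J.

KE ≈ 9.97×10⁻¹⁸ J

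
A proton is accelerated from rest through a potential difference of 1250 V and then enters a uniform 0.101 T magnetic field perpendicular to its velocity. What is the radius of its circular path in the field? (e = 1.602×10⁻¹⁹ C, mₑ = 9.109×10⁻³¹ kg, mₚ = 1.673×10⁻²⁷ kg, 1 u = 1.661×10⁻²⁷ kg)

Acceleration: |q|V = ½mv² ⇒ v = √(2|q|V/m) = √(2·1.602×10⁻¹⁹·1250/1.673×10⁻²⁷) ≈ 4.893×10⁵ m/s.
In the field: r = mv/(|q|B) = (1.673×10⁻²⁷)(4.893×10⁵)/((1.602×10⁻¹⁹)(0.101)) ≈ 0.0506 m.

r ≈ 0.0506 m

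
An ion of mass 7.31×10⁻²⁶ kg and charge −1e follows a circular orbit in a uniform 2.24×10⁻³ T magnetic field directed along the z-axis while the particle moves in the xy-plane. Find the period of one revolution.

T ≈ 1.28×10⁻³ s

The cyclotron period depends only on m, q, B: T = 2πm/(|q|B).
T = 2π(7.31×10⁻²⁶)/((1.602×10⁻¹⁹)(2.24×10⁻³)) ≈ 1.28×10⁻³ s.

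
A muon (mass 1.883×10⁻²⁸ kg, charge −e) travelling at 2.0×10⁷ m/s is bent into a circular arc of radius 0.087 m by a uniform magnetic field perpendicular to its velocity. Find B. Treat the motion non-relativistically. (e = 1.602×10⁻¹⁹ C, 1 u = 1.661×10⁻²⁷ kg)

From |q|vB = mv²/r, B = mv/(|q|r).
B = (1.883×10⁻²⁸)(2.0×10⁷)/((1.602×10⁻¹⁹)(0.087)) ≈ 0.27 T.

B ≈ 0.27 T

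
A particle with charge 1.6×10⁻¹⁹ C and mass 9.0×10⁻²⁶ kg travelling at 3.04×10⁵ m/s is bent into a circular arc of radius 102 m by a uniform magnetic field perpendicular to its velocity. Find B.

From |q|vB = mv²/r, B = mv/(|q|r).
B = (9.0×10⁻²⁶)(3.04×10⁵)/((1.6×10⁻¹⁹)(102)) ≈ 1.68×10⁻³ T.

B ≈ 1.68×10⁻³ T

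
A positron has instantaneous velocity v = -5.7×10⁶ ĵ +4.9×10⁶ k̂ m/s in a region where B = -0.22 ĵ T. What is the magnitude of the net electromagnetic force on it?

v×B = (1.08×10⁶, 0, 0) N/C.
F = q v×B = (1.602×10⁻¹⁹ C)·(1.08×10⁶, 0, 0) = (1.73×10⁻¹³, 0, 0) N.
|F| = 1.73×10⁻¹³ N.

|F| ≈ 1.73×10⁻¹³ N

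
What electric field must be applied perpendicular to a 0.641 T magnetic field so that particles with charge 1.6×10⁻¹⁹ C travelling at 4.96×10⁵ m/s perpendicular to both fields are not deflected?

For straight-line motion qE = qvB, so E = vB.
E = 4.96×10⁵ × 0.641 = 3.18×10⁵ V/m.

E = 3.18×10⁵ V/m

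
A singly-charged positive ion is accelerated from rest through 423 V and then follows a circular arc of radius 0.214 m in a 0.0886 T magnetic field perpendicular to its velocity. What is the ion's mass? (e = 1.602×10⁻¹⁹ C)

Combine |q|V = ½mv² and r = mv/(|q|B): eliminate v to get m = qB²r²/(2V).
m = (1.602×10⁻¹⁹)(0.0886)²(0.214)²/(2·423) ≈ 6.81×10⁻²⁶ kg.

m ≈ 6.81×10⁻²⁶ kg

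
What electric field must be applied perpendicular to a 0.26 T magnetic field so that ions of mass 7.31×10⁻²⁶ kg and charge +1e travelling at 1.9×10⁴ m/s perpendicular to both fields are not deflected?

For straight-line motion qE = qvB, so E = vB.
E = 1.9×10⁴ × 0.26 = 4900 V/m.

E = 4900 V/m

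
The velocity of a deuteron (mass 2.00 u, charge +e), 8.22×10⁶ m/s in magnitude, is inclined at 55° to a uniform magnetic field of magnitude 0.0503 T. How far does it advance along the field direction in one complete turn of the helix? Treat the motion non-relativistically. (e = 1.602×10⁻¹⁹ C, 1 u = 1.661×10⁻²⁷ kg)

v∥ = v cosθ = 8.22×10⁶·cos55° ≈ 4.715×10⁶ m/s.
T = 2πm/(|q|B) = 2π(3.322×10⁻²⁷)/((1.602×10⁻¹⁹)(0.0503)) ≈ 2.590×10⁻⁶ s.
pitch = v∥ T = (4.715×10⁶)(2.590×10⁻⁶) ≈ 12.2 m.

p ≈ 12.2 m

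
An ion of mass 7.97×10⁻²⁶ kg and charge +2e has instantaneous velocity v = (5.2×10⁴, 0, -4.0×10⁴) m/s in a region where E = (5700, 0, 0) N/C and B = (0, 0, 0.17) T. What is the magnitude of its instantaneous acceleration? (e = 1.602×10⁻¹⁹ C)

|a| ≈ 4.23×10¹⁰ m/s²

v×B = (0, -8840, 0) N/C.
E + v×B = (5700, -8840, 0) N/C.
F = q(E + v×B) = (3.204×10⁻¹⁹ C)·(5700, -8840, 0) = (1.83×10⁻¹⁵, -2.83×10⁻¹⁵, 0) N.
|a| = |F|/m = 3.370×10⁻¹⁵/7.97×10⁻²⁶ ≈ 4.23×10¹⁰ m/s².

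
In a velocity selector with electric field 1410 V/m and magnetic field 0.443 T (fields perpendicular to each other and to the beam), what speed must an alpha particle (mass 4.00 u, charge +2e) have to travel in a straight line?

For undeflected motion the electric and magnetic forces balance: qE = qvB.
v = E/B = 1410/0.443 = 3180 m/s.
The result is independent of the particle's charge and mass.

v = 3180 m/s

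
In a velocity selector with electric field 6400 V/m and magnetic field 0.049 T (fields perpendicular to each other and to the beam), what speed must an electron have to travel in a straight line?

v = 1.3×10⁵ m/s

For undeflected motion the electric and magnetic forces balance: qE = qvB.
v = E/B = 6400/0.049 = 1.3×10⁵ m/s.
The result is independent of the particle's charge and mass.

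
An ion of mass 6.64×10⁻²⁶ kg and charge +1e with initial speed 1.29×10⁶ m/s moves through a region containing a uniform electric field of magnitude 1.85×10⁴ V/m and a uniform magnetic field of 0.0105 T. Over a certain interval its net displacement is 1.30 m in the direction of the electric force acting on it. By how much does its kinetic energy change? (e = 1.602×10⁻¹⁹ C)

The magnetic force is always ⟂ v and does no work; only the electric force changes KE.
ΔKE = F_E · d = |q|E d = (1.602×10⁻¹⁹)(1.85×10⁴)(1.30) ≈ 3.85×10⁻¹⁵ J.

ΔKE ≈ 3.85×10⁻¹⁵ J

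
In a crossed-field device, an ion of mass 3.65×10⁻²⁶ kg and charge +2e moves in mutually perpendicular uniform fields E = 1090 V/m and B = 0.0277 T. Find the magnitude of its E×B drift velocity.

v_d ≈ 3.94×10⁴ m/s

The steady drift has the magnetic force balancing the electric force, so v_d = E/B.
v_d = 1090/0.0277 = 3.94×10⁴ m/s.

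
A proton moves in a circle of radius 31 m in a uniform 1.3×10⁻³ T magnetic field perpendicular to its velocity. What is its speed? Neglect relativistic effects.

From |q|vB = mv²/r, v = |q|Br/m.
v = (1.602×10⁻¹⁹)(1.3×10⁻³)(31)/1.673×10⁻²⁷ ≈ 3.9×10⁶ m/s.

v ≈ 3.9×10⁶ m/s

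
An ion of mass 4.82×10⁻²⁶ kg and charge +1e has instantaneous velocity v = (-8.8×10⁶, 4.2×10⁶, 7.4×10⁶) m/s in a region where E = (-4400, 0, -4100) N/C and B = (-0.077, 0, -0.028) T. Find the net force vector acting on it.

v×B = (-1.18×10⁵, -8.16×10⁵, 3.23×10⁵) N/C.
E + v×B = (-1.22×10⁵, -8.16×10⁵, 3.19×10⁵) N/C.
F = q(E + v×B) = (1.602×10⁻¹⁹ C)·(-1.22×10⁵, -8.16×10⁵, 3.19×10⁵) = (-1.95×10⁻¹⁴, -1.31×10⁻¹³, 5.12×10⁻¹⁴) N.

F ≈ (-1.95×10⁻¹⁴, -1.31×10⁻¹³, 5.12×10⁻¹⁴) N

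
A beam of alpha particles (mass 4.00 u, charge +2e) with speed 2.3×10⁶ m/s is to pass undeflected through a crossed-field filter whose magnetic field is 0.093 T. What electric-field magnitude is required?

For straight-line motion qE = qvB, so E = vB.
E = 2.3×10⁶ × 0.093 = 2.1×10⁵ V/m.

E = 2.1×10⁵ V/m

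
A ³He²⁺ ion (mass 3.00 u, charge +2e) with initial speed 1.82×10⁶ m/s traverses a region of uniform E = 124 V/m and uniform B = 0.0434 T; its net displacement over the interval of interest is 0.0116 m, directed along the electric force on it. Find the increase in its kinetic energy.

ΔKE ≈ 4.61×10⁻¹⁹ J

The magnetic force is always ⟂ v and does no work; only the electric force changes KE.
ΔKE = F_E · d = |q|E d = (3.204×10⁻¹⁹)(124)(0.0116) ≈ 4.61×10⁻¹⁹ J.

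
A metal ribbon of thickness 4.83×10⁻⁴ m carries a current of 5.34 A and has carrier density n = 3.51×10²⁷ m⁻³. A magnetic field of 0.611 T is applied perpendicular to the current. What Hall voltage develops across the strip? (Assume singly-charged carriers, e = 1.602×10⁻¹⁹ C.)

V_H = IB/(n e t).
V_H = (5.34)(0.611)/((3.51×10²⁷)(1.602×10⁻¹⁹)(4.83×10⁻⁴)) ≈ 1.20×10⁻⁵ V.

V_H ≈ 1.20×10⁻⁵ V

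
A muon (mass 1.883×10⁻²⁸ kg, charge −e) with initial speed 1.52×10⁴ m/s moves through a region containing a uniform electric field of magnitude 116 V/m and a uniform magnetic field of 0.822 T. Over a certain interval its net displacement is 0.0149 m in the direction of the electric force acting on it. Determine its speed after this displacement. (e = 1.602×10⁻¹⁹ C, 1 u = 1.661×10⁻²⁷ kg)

v_f ≈ 5.63×10⁴ m/s

B does no work; ΔKE = |q|E d.
½mv_f² = ½mv₀² + |q|Ed = ½(1.883×10⁻²⁸)(1.52×10⁴)² + (1.602×10⁻¹⁹)(116)(0.0149) ≈ 2.175×10⁻²⁰ J + 2.769×10⁻¹⁹ J ≈ 2.986×10⁻¹⁹ J.
v_f = √(2·2.986×10⁻¹⁹/1.883×10⁻²⁸) ≈ 5.63×10⁴ m/s.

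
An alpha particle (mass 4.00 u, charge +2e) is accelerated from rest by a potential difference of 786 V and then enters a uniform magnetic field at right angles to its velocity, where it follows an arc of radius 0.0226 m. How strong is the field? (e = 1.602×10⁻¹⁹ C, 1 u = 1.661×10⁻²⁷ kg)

v = √(2|q|V/m) = √(2·3.204×10⁻¹⁹·786/6.644×10⁻²⁷) ≈ 2.753×10⁵ m/s.
B = mv/(|q|r) = (6.644×10⁻²⁷)(2.753×10⁵)/((3.204×10⁻¹⁹)(0.0226)) ≈ 0.253 T.

B ≈ 0.253 T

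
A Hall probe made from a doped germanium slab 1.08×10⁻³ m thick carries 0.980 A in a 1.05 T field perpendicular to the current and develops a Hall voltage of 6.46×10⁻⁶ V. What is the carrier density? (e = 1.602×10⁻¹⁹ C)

n ≈ 9.21×10²⁶ m⁻³

From V_H = IB/(n e t), n = IB/(V_H e t).
n = (0.980)(1.05)/((6.46×10⁻⁶)(1.602×10⁻¹⁹)(1.08×10⁻³)) ≈ 9.21×10²⁶ m⁻³.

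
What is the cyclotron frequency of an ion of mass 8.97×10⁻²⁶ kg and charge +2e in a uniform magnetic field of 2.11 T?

f = |q|B/(2πm).
f = (3.204×10⁻¹⁹)(2.11)/(2π·8.97×10⁻²⁶) ≈ 1.20×10⁶ Hz.

f ≈ 1.20×10⁶ Hz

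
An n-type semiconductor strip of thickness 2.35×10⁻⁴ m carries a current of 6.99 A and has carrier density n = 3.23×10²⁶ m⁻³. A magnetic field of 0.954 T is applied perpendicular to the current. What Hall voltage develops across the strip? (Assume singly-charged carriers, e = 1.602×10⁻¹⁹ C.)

V_H = IB/(n e t).
V_H = (6.99)(0.954)/((3.23×10²⁶)(1.602×10⁻¹⁹)(2.35×10⁻⁴)) ≈ 5.48×10⁻⁴ V.

V_H ≈ 5.48×10⁻⁴ V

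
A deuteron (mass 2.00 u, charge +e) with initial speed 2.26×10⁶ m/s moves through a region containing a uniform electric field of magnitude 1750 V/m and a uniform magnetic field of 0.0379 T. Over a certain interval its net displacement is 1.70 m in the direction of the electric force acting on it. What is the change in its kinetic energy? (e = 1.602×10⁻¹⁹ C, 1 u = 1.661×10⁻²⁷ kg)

ΔKE ≈ 4.77×10⁻¹⁶ J

The magnetic force is always ⟂ v and does no work; only the electric force changes KE.
ΔKE = F_E · d = |q|E d = (1.602×10⁻¹⁹)(1750)(1.70) ≈ 4.77×10⁻¹⁶ J.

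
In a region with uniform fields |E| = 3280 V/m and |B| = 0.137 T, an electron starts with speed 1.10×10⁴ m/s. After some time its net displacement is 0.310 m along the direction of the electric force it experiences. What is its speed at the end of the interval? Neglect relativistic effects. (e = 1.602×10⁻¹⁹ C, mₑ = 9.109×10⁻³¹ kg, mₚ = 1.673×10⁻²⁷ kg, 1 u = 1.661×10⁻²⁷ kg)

B does no work; ΔKE = |q|E d.
½mv_f² = ½mv₀² + |q|Ed = ½(9.109×10⁻³¹)(1.10×10⁴)² + (1.602×10⁻¹⁹)(3280)(0.310) ≈ 5.511×10⁻²³ J + 1.629×10⁻¹⁶ J ≈ 1.629×10⁻¹⁶ J.
v_f = √(2·1.629×10⁻¹⁶/9.109×10⁻³¹) ≈ 1.89×10⁷ m/s.

v_f ≈ 1.89×10⁷ m/s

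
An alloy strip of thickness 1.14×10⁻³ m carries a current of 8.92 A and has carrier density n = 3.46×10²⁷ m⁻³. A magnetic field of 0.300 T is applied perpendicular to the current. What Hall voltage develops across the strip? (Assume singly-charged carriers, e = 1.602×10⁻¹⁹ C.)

V_H ≈ 4.23×10⁻⁶ V

V_H = IB/(n e t).
V_H = (8.92)(0.300)/((3.46×10²⁷)(1.602×10⁻¹⁹)(1.14×10⁻³)) ≈ 4.23×10⁻⁶ V.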